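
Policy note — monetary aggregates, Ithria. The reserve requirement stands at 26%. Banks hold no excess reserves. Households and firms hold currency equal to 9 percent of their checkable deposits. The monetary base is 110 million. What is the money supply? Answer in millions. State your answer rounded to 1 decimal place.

The money multiplier is m = (1 + c) / (rr + c) = (1 + 0.09) / (0.26 + 0.09) ≈ 3.11429.
So M = m × MB = 3.11429 × 110 = 342.5719 million.

342.6 million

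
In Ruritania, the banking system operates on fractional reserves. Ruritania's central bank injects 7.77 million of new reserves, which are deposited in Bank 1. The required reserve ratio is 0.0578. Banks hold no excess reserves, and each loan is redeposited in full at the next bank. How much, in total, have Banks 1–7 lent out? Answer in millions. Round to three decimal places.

43.168 million

Bank i lends (1 − rr)^i of the original deposit: Bank 1 lends 7.77·0.9422 ≈ 7.3209, Bank 2 lends 7.77·0.9422² ≈ 6.8977, and so on.
Summing a geometric series: total = 7.77·[0.9422·(1 − 0.9422^7) / (1 − 0.9422)] ≈ 43.1684 million.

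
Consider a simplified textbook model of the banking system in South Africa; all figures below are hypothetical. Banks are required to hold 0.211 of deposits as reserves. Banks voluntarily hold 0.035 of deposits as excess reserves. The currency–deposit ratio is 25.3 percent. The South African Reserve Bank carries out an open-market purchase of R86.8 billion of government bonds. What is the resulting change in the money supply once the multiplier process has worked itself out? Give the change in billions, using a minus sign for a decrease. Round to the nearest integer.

R218 billion

The money multiplier is m = (1 + c) / (rr + e + c) = (1 + 0.253) / (0.211 + 0.035 + 0.253) ≈ 2.5110.
The purchase adds 86.8 billion of base, so ΔM = m × ΔMB = 2.5110 × (+86.8) = 217.9548 billion.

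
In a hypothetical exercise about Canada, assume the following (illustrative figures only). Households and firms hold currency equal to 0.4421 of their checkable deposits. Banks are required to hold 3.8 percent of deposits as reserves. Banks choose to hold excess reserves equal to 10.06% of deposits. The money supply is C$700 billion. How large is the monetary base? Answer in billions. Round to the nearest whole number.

The money multiplier is m = (1 + c) / (rr + e + c) = (1 + 0.4421) / (0.038 + 0.1006 + 0.4421) ≈ 2.4834.
MB = M / m = 700 / 2.4834 ≈ 281.8716 billion.

C$282 billion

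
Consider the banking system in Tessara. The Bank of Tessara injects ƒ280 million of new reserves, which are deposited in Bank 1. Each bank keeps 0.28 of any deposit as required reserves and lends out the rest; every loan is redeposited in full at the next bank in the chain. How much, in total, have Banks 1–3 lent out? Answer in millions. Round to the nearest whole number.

Bank i lends (1 − rr)^i of the original deposit: Bank 1 lends 280·0.7200 = 201.6000, Bank 2 lends 280·0.7200² = 145.1520, and so on.
Summing a geometric series: total = 280·[0.7200·(1 − 0.7200^3) / (1 − 0.7200)] ≈ 451.2614 million.

ƒ451 million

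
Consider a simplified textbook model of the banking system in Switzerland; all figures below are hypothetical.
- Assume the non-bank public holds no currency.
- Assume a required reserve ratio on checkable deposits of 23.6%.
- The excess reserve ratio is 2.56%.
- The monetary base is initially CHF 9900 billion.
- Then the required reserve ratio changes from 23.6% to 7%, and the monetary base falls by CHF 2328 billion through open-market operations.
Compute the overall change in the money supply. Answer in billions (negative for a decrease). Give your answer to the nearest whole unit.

Before: m₁ = 1 / (0.236 + 0.0256) ≈ 3.82263, MB₁ = 9900, so M₁ = 3.82263 × 9900 = 37844.037 billion.
After: m₂ = 1 / (0.07 + 0.0256) ≈ 10.46025, MB₂ = 9900 − 2328 = 7572, so M₂ = 10.46025 × 7572 = 79205.013 billion.
ΔM = M₂ − M₁ = 79205.013 − 37844.037 = 41360.976 billion.

CHF 41361 billion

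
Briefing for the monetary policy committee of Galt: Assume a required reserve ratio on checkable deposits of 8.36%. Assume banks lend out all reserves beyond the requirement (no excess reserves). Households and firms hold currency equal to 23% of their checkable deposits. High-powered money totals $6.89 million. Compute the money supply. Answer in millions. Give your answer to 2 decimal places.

The money multiplier is m = (1 + c) / (rr + c) = (1 + 0.23) / (0.0836 + 0.23) ≈ 3.9222.
So M = m × MB = 3.9222 × 6.89 ≈ 27.024 million.

$27.02 million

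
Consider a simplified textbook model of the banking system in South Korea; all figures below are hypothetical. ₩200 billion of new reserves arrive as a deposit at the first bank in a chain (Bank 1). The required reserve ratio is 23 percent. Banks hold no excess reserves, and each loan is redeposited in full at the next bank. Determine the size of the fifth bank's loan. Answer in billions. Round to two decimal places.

Each bank lends a fraction (1 − rr) = 0.7700 of the deposit it receives, so Bank 5 receives 200·0.7700^4 and lends 200·0.7700^5 ≈ 54.1357 billion.

₩54.14 billion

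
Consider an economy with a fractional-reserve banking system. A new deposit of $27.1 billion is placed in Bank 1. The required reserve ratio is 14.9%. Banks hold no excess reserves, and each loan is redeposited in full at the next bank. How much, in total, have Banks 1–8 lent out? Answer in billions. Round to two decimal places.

$112.20 billion

Bank i lends (1 − rr)^i of the original deposit: Bank 1 lends 27.1·0.8510 = 23.0621, Bank 2 lends 27.1·0.8510² ≈ 19.6258, and so on.
Summing a geometric series: total = 27.1·[0.8510·(1 − 0.8510^8) / (1 − 0.8510)] ≈ 112.2047 billion.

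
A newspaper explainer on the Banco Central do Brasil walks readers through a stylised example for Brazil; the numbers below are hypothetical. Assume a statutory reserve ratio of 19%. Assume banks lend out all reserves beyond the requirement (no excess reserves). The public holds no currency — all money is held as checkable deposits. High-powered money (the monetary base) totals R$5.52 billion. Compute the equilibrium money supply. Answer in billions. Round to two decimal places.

R$29.05 billion

With no currency drain or excess reserves, the money multiplier is m = 1/rr = 1/0.19 ≈ 5.2632.
Money supply M = m × MB = 5.2632 × 5.52 ≈ 29.0529 billion.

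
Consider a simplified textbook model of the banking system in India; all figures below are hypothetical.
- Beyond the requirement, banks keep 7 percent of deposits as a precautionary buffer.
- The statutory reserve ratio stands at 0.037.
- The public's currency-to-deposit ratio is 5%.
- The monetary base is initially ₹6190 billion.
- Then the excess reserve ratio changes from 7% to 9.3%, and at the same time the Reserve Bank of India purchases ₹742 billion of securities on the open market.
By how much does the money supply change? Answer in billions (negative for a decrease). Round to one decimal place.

Before: m₁ = (1 + 0.05) / (0.037 + 0.07 + 0.05) ≈ 6.687898, MB₁ = 6190, so M₁ = 6.687898 × 6190 ≈ 41398.0886 billion.
After: m₂ = (1 + 0.05) / (0.037 + 0.093 + 0.05) ≈ 5.833333, MB₂ = 6190 + 742 = 6932, so M₂ = 5.833333 × 6932 ≈ 40436.6644 billion.
ΔM = M₂ − M₁ = 40436.6644 − 41398.0886 = -961.4242 billion.

-961.4 billion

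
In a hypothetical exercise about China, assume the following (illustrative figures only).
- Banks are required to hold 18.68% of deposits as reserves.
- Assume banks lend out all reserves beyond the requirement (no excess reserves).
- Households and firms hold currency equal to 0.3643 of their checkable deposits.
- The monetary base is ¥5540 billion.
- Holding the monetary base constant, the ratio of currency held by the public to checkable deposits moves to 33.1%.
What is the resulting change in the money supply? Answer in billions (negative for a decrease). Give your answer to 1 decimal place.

Initially m₁ = (1 + 0.3643) / (0.1868 + 0.3643) ≈ 2.475594, so M₁ = 2.475594 × 5540 ≈ 13714.7908 billion.
After the change m₂ = (1 + 0.331) / (0.1868 + 0.331) ≈ 2.570491, so M₂ = 2.570491 × 5540 ≈ 14240.5201 billion.
ΔM = M₂ − M₁ = 14240.5201 − 13714.7908 = 525.7293 billion.

¥525.7 billion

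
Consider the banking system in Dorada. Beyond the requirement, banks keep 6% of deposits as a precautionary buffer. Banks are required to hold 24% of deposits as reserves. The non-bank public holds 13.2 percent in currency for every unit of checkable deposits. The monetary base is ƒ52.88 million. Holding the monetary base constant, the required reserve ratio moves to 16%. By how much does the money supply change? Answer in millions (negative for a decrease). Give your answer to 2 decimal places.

ƒ31.49 million

Initially m₁ = (1 + 0.132) / (0.24 + 0.06 + 0.132) ≈ 2.62037, so M₁ = 2.62037 × 52.88 ≈ 138.5652 million.
After the change m₂ = (1 + 0.132) / (0.16 + 0.06 + 0.132) ≈ 3.21591, so M₂ = 3.21591 × 52.88 ≈ 170.0573 million.
ΔM = M₂ − M₁ = 170.0573 − 138.5652 = 31.4921 million.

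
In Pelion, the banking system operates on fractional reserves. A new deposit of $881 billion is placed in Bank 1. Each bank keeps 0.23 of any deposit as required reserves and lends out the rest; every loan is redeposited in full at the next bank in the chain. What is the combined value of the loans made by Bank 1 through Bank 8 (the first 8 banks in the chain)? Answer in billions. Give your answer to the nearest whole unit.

Bank i lends (1 − rr)^i of the original deposit: Bank 1 lends 881·0.7700 = 678.3700, Bank 2 lends 881·0.7700² = 522.3449, and so on.
Summing a geometric series: total = 881·[0.7700·(1 − 0.7700^8) / (1 − 0.7700)] ≈ 2584.9624 billion.

$2585 billion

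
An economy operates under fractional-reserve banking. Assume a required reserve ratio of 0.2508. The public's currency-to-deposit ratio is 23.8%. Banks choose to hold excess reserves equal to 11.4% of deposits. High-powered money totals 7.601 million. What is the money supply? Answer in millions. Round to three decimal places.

15.611 million

The money multiplier is m = (1 + c) / (rr + e + c) = (1 + 0.238) / (0.2508 + 0.114 + 0.238) ≈ 2.05375.
So M = m × MB = 2.05375 × 7.601 ≈ 15.6106 million.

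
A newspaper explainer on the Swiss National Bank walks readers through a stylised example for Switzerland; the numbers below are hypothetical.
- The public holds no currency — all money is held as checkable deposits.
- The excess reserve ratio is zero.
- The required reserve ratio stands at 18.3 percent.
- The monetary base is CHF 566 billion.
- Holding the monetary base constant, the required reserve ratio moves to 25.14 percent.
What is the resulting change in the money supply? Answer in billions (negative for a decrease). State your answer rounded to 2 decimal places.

Initially m₁ = 1 / (0.183) ≈ 5.464481, so M₁ = 5.464481 × 566 ≈ 3092.8962 billion.
After the change m₂ = 1 / (0.2514) ≈ 3.977725, so M₂ = 3.977725 × 566 ≈ 2251.3924 billion.
ΔM = M₂ − M₁ = 2251.3924 − 3092.8962 = -841.5038 billion.

-841.50 billion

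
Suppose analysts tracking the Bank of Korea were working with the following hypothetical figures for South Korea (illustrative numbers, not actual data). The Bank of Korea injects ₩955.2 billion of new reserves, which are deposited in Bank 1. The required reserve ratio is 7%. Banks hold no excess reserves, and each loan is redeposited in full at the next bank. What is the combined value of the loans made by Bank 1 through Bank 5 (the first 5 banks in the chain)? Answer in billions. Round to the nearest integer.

Bank i lends (1 − rr)^i of the original deposit: Bank 1 lends 955.2·0.9300 = 888.3360, Bank 2 lends 955.2·0.9300² ≈ 826.1525, and so on.
Summing a geometric series: total = 955.2·[0.9300·(1 − 0.9300^5) / (1 − 0.9300)] ≈ 3861.8711 billion.

₩3862 billion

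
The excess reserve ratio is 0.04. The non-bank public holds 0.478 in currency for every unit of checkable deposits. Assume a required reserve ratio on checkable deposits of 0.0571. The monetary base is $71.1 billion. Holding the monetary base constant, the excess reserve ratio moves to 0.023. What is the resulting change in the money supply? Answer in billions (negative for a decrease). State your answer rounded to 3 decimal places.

Initially m₁ = (1 + 0.478) / (0.0571 + 0.04 + 0.478) ≈ 2.569988, so M₁ = 2.569988 × 71.1 ≈ 182.7261 billion.
After the change m₂ = (1 + 0.478) / (0.0571 + 0.023 + 0.478) ≈ 2.648271, so M₂ = 2.648271 × 71.1 ≈ 188.2921 billion.
ΔM = M₂ − M₁ = 188.2921 − 182.7261 = 5.566 billion.

$5.566 billion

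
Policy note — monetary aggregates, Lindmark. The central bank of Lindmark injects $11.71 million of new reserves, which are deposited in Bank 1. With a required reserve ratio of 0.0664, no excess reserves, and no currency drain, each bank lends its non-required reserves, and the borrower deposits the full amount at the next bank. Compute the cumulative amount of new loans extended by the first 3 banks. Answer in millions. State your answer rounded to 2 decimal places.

Bank i lends (1 − rr)^i of the original deposit: Bank 1 lends 11.71·0.9336 ≈ 10.9325, Bank 2 lends 11.71·0.9336² ≈ 10.2065, and so on.
Summing a geometric series: total = 11.71·[0.9336·(1 − 0.9336^3) / (1 − 0.9336)] ≈ 30.6678 million.

$30.67 million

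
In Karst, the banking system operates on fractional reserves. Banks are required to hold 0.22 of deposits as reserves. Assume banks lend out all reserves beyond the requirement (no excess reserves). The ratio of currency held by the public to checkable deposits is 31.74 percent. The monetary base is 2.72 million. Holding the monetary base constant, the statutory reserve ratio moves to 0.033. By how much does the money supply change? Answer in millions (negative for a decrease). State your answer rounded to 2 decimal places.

Initially m₁ = (1 + 0.3174) / (0.22 + 0.3174) ≈ 2.4514, so M₁ = 2.4514 × 2.72 ≈ 6.6678 million.
After the change m₂ = (1 + 0.3174) / (0.033 + 0.3174) ≈ 3.7597, so M₂ = 3.7597 × 2.72 ≈ 10.2264 million.
ΔM = M₂ − M₁ = 10.2264 − 6.6678 = 3.5586 million.

3.56 million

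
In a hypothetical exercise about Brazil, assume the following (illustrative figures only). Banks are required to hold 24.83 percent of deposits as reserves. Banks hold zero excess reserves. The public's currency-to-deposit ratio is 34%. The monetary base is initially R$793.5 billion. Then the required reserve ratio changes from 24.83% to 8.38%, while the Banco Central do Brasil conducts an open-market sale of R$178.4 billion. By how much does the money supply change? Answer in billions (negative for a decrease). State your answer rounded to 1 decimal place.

Before: m₁ = (1 + 0.34) / (0.2483 + 0.34) ≈ 2.27775, MB₁ = 793.5, so M₁ = 2.27775 × 793.5 ≈ 1807.3946 billion.
After: m₂ = (1 + 0.34) / (0.0838 + 0.34) ≈ 3.16187, MB₂ = 793.5 − 178.4 = 615.1, so M₂ = 3.16187 × 615.1 ≈ 1944.8662 billion.
ΔM = M₂ − M₁ = 1944.8662 − 1807.3946 = 137.4716 billion.

R$137.5 billion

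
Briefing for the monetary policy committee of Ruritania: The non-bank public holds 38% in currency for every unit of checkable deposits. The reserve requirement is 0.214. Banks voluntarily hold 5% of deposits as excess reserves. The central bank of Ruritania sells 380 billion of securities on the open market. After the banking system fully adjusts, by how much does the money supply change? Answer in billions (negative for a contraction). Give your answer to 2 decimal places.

-814.29 billion

The money multiplier is m = (1 + c) / (rr + e + c) = (1 + 0.38) / (0.214 + 0.05 + 0.38) ≈ 2.142857.
The sale removes 380 billion of base, so ΔM = m × ΔMB = 2.142857 × (−380) ≈ -814.2857 billion.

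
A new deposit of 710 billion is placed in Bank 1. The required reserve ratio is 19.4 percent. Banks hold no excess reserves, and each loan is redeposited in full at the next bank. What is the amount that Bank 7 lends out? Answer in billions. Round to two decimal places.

Each bank lends a fraction (1 − rr) = 0.8060 of the deposit it receives, so Bank 7 receives 710·0.8060^6 and lends 710·0.8060^7 ≈ 156.8930 billion.

156.89 billion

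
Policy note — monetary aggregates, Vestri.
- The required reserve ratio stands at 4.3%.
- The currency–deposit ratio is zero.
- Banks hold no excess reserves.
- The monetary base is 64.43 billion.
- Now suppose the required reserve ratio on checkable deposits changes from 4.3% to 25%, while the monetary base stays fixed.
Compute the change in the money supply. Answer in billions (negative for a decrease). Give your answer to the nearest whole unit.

Initially m₁ = 1 / (0.043) ≈ 23.2558, so M₁ = 23.2558 × 64.43 ≈ 1498.3712 billion.
After the change m₂ = 1 / (0.25) = 4, so M₂ = 4 × 64.43 = 257.72 billion.
ΔM = M₂ − M₁ = 257.72 − 1498.3712 = -1240.6512 billion.

-1241 billion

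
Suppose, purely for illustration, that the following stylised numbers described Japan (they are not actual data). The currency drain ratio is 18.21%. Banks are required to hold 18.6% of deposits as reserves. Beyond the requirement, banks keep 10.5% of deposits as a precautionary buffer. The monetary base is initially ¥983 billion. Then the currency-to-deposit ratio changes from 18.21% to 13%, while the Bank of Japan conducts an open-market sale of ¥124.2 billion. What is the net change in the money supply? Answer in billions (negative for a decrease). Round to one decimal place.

Before: m₁ = (1 + 0.1821) / (0.186 + 0.105 + 0.1821) ≈ 2.49863, MB₁ = 983, so M₁ = 2.49863 × 983 ≈ 2456.1533 billion.
After: m₂ = (1 + 0.13) / (0.186 + 0.105 + 0.13) ≈ 2.68409, MB₂ = 983 − 124.2 = 858.8, so M₂ = 2.68409 × 858.8 ≈ 2305.0965 billion.
ΔM = M₂ − M₁ = 2305.0965 − 2456.1533 = -151.0568 billion.

-151.1 billion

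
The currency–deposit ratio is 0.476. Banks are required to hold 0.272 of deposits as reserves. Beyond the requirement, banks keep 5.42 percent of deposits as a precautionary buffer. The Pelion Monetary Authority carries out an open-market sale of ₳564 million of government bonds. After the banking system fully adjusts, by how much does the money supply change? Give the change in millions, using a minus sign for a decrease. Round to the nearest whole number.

The money multiplier is m = (1 + c) / (rr + e + c) = (1 + 0.476) / (0.272 + 0.0542 + 0.476) ≈ 1.8399.
The sale removes 564 million of base, so ΔM = m × ΔMB = 1.8399 × (−564) = -1037.7036 million.

-1038 million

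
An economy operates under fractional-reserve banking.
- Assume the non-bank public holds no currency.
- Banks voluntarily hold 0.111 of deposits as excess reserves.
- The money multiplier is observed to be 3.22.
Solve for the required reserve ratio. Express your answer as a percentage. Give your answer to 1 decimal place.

20.0%

Using m = 3.22. Since m = (1 + c)/(c + rr + e), the denominator satisfies c + rr + e = (1 + c)/m = (1 + 0) / 3.22 ≈ 0.310559.
With c = 0 and e = 0.111, the required reserve ratio is 0.310559 − 0 − 0.111 = 0.199559.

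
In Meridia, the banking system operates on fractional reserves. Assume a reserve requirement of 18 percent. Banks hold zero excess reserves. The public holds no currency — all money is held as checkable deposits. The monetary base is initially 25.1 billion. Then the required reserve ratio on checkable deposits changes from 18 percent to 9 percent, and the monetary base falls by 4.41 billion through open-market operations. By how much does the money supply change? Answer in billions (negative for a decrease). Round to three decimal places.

Before: m₁ = 1 / (0.18) ≈ 5.555556, MB₁ = 25.1, so M₁ = 5.555556 × 25.1 ≈ 139.4445 billion.
After: m₂ = 1 / (0.09) ≈ 11.111111, MB₂ = 25.1 − 4.41 = 20.69, so M₂ = 11.111111 × 20.69 ≈ 229.8889 billion.
ΔM = M₂ − M₁ = 229.8889 − 139.4445 = 90.4444 billion.

90.444 billion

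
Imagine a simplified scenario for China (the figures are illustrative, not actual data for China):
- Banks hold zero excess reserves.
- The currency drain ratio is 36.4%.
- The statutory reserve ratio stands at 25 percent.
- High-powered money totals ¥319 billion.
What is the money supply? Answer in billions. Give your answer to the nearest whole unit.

¥709 billion

The money multiplier is m = (1 + c) / (rr + c) = (1 + 0.364) / (0.25 + 0.364) ≈ 2.2215.
So M = m × MB = 2.2215 × 319 = 708.6585 billion.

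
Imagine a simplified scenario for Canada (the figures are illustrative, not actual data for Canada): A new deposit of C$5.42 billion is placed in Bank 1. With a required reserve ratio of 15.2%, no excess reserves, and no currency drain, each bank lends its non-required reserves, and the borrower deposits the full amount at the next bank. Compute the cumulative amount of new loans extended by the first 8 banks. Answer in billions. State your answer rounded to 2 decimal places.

Bank i lends (1 − rr)^i of the original deposit: Bank 1 lends 5.42·0.8480 ≈ 4.5962, Bank 2 lends 5.42·0.8480² ≈ 3.8975, and so on.
Summing a geometric series: total = 5.42·[0.8480·(1 − 0.8480^8) / (1 − 0.8480)] ≈ 22.1522 billion.

C$22.15 billion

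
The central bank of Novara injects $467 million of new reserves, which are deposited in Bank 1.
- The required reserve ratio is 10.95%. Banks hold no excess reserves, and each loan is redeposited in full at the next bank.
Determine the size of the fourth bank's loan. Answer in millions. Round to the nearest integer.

$294 million

Each bank lends a fraction (1 − rr) = 0.8905 of the deposit it receives, so Bank 4 receives 467·0.8905^3 and lends 467·0.8905^4 ≈ 293.6653 million.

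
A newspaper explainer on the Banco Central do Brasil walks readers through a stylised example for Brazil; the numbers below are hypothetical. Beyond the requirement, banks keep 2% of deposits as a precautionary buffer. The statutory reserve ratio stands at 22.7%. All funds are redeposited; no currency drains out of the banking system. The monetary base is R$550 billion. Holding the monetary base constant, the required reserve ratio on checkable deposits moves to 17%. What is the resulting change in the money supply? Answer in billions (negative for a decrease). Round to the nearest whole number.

R$668 billion

Initially m₁ = 1 / (0.227 + 0.02) ≈ 4.0486, so M₁ = 4.0486 × 550 = 2226.73 billion.
After the change m₂ = 1 / (0.17 + 0.02) ≈ 5.2632, so M₂ = 5.2632 × 550 = 2894.76 billion.
ΔM = M₂ − M₁ = 2894.76 − 2226.73 = 668.03 billion.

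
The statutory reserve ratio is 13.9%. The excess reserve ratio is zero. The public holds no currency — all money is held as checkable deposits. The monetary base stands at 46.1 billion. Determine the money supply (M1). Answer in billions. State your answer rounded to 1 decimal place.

331.7 billion

With no currency drain or excess reserves, the money multiplier is m = 1/rr = 1/0.139 ≈ 7.1942.
Money supply M = m × MB = 7.1942 × 46.1 ≈ 331.6526 billion.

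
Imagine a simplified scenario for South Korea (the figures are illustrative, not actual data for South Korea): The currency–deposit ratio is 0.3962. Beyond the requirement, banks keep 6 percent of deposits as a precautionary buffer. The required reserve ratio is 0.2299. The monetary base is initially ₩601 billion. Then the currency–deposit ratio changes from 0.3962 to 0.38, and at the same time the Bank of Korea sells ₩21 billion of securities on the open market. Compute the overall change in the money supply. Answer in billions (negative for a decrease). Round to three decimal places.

-28.218 billion

Before: m₁ = (1 + 0.3962) / (0.2299 + 0.06 + 0.3962) ≈ 2.0349803, MB₁ = 601, so M₁ = 2.0349803 × 601 ≈ 1223.0232 billion.
After: m₂ = (1 + 0.38) / (0.2299 + 0.06 + 0.38) ≈ 2.0600090, MB₂ = 601 − 21 = 580, so M₂ = 2.0600090 × 580 ≈ 1194.8052 billion.
ΔM = M₂ − M₁ = 1194.8052 − 1223.0232 = -28.218 billion.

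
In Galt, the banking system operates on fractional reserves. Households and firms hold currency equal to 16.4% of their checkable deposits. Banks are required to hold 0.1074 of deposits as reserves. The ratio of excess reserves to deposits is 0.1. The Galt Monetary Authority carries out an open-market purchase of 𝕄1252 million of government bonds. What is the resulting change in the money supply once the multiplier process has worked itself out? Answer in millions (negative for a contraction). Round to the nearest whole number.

𝕄3924 million

The money multiplier is m = (1 + c) / (rr + e + c) = (1 + 0.164) / (0.1074 + 0.1 + 0.164) ≈ 3.13409.
The purchase adds 1252 million of base, so ΔM = m × ΔMB = 3.13409 × (+1252) ≈ 3923.8807 million.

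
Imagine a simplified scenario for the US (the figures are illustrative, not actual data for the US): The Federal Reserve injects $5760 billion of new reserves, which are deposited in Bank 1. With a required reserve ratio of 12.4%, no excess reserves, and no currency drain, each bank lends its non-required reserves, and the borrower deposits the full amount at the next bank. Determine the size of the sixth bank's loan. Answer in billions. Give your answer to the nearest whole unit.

$2603 billion

Each bank lends a fraction (1 − rr) = 0.8760 of the deposit it receives, so Bank 6 receives 5760·0.8760^5 and lends 5760·0.8760^6 ≈ 2602.8379 billion.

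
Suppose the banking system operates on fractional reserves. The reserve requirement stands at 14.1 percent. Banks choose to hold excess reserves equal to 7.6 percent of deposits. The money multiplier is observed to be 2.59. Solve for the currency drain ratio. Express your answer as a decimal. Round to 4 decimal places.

0.2755

Using m = 2.59. From m = (1 + c)/(c + rr + e), rearranging gives 1 + c = m·(c + rr + e), so c·(1 − m) = m·(rr + e) − 1.
Hence c = [m·(rr + e) − 1]/(1 − m) = [2.59 × (0.141 + 0.076) − 1] / (1 − 2.59) ≈ 0.275453.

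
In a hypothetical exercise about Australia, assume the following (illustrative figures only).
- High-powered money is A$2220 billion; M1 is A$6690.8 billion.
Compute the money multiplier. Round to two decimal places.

3.01

The money multiplier is m = M / MB = 6690.8 / 2220 ≈ 3.01387.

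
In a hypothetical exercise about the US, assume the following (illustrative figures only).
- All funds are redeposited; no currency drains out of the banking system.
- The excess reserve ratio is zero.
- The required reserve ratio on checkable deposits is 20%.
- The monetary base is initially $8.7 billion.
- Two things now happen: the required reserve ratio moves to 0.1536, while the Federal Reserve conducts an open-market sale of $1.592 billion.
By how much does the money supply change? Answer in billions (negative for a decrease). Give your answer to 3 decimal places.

Before: m₁ = 1 / (0.2) = 5, MB₁ = 8.7, so M₁ = 5 × 8.7 = 43.5 billion.
After: m₂ = 1 / (0.1536) ≈ 6.51042, MB₂ = 8.7 − 1.592 = 7.108, so M₂ = 6.51042 × 7.108 ≈ 46.2761 billion.
ΔM = M₂ − M₁ = 46.2761 − 43.5 = 2.7761 billion.

$2.776 billion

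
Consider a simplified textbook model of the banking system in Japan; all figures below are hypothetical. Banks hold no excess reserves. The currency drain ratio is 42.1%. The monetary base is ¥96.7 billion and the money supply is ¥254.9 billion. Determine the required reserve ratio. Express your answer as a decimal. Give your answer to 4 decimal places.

0.1181

Using m = M/MB = 254.9/96.7 ≈ 2.635988. Since m = (1 + c)/(c + rr + e), the denominator satisfies c + rr + e = (1 + c)/m = (1 + 0.421) / 2.635988 ≈ 0.539077.
With c = 0.421 and e = 0, the required reserve ratio is 0.539077 − 0.421 − 0 = 0.118077.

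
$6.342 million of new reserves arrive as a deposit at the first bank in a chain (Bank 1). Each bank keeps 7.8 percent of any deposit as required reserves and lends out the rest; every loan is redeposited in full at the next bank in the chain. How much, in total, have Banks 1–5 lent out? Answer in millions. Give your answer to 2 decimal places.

Bank i lends (1 − rr)^i of the original deposit: Bank 1 lends 6.342·0.9220 ≈ 5.8473, Bank 2 lends 6.342·0.9220² ≈ 5.3912, and so on.
Summing a geometric series: total = 6.342·[0.9220·(1 − 0.9220^5) / (1 − 0.9220)] ≈ 25.0178 million.

$25.02 million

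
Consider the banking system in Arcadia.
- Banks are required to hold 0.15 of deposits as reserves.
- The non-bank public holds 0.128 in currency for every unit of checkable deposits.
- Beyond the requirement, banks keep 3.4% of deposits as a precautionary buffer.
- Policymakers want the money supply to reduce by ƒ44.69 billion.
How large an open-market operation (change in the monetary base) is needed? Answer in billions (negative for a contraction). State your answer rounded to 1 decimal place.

The money multiplier is m = (1 + c) / (rr + e + c) = (1 + 0.128) / (0.15 + 0.034 + 0.128) ≈ 3.6154.
ΔMB = ΔM / m = (−44.69) / 3.6154 ≈ -12.361 billion.

-12.4 billion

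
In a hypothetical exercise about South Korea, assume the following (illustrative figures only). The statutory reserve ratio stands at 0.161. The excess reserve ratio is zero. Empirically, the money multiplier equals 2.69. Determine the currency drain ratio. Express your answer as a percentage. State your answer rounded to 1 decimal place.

Using m = 2.69. From m = (1 + c)/(c + rr + e), rearranging gives 1 + c = m·(c + rr + e), so c·(1 − m) = m·(rr + e) − 1.
Hence c = [m·(rr + e) − 1]/(1 − m) = [2.69 × (0.161 + 0) − 1] / (1 − 2.69) ≈ 0.335450.

33.5%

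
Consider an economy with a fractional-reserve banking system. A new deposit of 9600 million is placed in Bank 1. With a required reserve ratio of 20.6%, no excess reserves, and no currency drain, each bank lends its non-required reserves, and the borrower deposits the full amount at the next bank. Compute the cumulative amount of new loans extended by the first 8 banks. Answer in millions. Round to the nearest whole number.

Bank i lends (1 − rr)^i of the original deposit: Bank 1 lends 9600·0.7940 = 7622.4000, Bank 2 lends 9600·0.7940² = 6052.1856, and so on.
Summing a geometric series: total = 9600·[0.7940·(1 − 0.7940^8) / (1 − 0.7940)] ≈ 31156.8877 million.

31157 million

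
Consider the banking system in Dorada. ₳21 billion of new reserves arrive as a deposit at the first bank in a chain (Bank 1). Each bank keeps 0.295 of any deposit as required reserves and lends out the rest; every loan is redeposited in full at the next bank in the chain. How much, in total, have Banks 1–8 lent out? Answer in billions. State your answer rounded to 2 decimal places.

₳47.12 billion

Bank i lends (1 − rr)^i of the original deposit: Bank 1 lends 21·0.7050 = 14.8050, Bank 2 lends 21·0.7050² ≈ 10.4375, and so on.
Summing a geometric series: total = 21·[0.7050·(1 − 0.7050^8) / (1 − 0.7050)] ≈ 47.1238 billion.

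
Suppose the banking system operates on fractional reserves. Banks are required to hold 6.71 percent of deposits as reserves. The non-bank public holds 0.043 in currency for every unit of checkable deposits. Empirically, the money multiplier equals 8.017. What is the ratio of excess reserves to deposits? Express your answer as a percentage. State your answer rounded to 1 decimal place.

2.0%

Using m = 8.017. Since m = (1 + c)/(c + rr + e), the denominator satisfies c + rr + e = (1 + c)/m = (1 + 0.043) / 8.017 ≈ 0.130099.
With c = 0.043 and rr = 0.0671, the ratio of excess reserves to deposits is 0.130099 − 0.043 − 0.0671 = 0.019999.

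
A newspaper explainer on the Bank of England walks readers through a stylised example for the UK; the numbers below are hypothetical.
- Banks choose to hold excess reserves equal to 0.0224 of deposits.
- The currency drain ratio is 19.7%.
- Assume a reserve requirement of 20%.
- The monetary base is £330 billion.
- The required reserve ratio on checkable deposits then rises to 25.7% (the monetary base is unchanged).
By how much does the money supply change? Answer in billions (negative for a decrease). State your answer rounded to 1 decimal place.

Initially m₁ = (1 + 0.197) / (0.2 + 0.0224 + 0.197) ≈ 2.85408, so M₁ = 2.85408 × 330 = 941.8464 billion.
After the change m₂ = (1 + 0.197) / (0.257 + 0.0224 + 0.197) ≈ 2.51259, so M₂ = 2.51259 × 330 = 829.1547 billion.
ΔM = M₂ − M₁ = 829.1547 − 941.8464 = -112.6917 billion.

-112.7 billion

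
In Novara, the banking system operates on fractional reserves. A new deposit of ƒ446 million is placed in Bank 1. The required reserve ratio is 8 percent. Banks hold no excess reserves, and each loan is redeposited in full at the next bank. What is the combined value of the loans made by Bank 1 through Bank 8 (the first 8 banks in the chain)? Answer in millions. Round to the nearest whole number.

ƒ2497 million

Bank i lends (1 − rr)^i of the original deposit: Bank 1 lends 446·0.9200 = 410.3200, Bank 2 lends 446·0.9200² = 377.4944, and so on.
Summing a geometric series: total = 446·[0.9200·(1 − 0.9200^8) / (1 − 0.9200)] ≈ 2496.7004 million.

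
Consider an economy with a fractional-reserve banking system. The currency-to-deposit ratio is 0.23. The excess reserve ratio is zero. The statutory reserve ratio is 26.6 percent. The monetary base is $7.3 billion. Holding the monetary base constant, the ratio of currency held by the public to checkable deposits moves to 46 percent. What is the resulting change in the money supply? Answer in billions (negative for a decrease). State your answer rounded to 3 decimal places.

Initially m₁ = (1 + 0.23) / (0.266 + 0.23) ≈ 2.47984, so M₁ = 2.47984 × 7.3 ≈ 18.1028 billion.
After the change m₂ = (1 + 0.46) / (0.266 + 0.46) ≈ 2.01102, so M₂ = 2.01102 × 7.3 ≈ 14.6804 billion.
ΔM = M₂ − M₁ = 14.6804 − 18.1028 = -3.4224 billion.

-3.422 billion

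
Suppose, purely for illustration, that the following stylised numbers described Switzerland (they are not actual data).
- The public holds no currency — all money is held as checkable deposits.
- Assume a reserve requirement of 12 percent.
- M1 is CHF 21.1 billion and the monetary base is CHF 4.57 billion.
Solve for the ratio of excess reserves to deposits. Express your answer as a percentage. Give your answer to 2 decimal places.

9.66%

Using m = M/MB = 21.1/4.57 ≈ 4.617068. Since m = (1 + c)/(c + rr + e), the denominator satisfies c + rr + e = (1 + c)/m = (1 + 0) / 4.617068 ≈ 0.216588.
With c = 0 and rr = 0.12, the ratio of excess reserves to deposits is 0.216588 − 0 − 0.12 = 0.096588.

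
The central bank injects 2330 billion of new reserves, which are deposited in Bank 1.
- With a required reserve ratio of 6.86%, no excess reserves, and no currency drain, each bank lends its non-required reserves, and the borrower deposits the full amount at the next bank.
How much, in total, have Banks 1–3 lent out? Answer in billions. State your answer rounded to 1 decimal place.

Bank i lends (1 − rr)^i of the original deposit: Bank 1 lends 2330·0.9314 = 2170.1620, Bank 2 lends 2330·0.9314² ≈ 2021.2889, and so on.
Summing a geometric series: total = 2330·[0.9314·(1 − 0.9314^3) / (1 − 0.9314)] ≈ 6074.0794 billion.

6074.1 billion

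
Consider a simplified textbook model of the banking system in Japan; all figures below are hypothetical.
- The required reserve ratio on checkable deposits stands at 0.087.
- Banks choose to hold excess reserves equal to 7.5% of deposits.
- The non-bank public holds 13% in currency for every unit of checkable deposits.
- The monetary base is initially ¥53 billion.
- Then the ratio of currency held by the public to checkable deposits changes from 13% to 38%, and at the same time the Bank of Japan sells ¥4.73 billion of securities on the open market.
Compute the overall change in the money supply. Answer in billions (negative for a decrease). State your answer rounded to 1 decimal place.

-82.2 billion

Before: m₁ = (1 + 0.13) / (0.087 + 0.075 + 0.13) ≈ 3.8699, MB₁ = 53, so M₁ = 3.8699 × 53 = 205.1047 billion.
After: m₂ = (1 + 0.38) / (0.087 + 0.075 + 0.38) ≈ 2.5461, MB₂ = 53 − 4.73 = 48.27, so M₂ = 2.5461 × 48.27 ≈ 122.9002 billion.
ΔM = M₂ − M₁ = 122.9002 − 205.1047 = -82.2045 billion.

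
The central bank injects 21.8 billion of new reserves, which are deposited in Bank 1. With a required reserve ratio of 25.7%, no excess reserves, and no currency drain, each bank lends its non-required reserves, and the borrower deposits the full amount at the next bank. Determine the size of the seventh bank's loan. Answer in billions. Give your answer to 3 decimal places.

2.725 billion

Each bank lends a fraction (1 − rr) = 0.7430 of the deposit it receives, so Bank 7 receives 21.8·0.7430^6 and lends 21.8·0.7430^7 ≈ 2.7251 billion.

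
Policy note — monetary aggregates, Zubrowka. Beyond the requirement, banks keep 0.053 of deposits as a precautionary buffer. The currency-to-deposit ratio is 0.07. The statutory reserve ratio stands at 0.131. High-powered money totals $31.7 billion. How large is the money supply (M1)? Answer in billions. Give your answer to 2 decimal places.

The money multiplier is m = (1 + c) / (rr + e + c) = (1 + 0.07) / (0.131 + 0.053 + 0.07) ≈ 4.21260.
So M = m × MB = 4.21260 × 31.7 ≈ 133.5394 billion.

$133.54 billion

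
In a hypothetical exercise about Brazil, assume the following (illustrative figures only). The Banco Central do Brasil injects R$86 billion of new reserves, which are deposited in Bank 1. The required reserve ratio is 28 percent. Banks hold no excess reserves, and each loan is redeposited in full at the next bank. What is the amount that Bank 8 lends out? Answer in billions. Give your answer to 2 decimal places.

R$6.21 billion

Each bank lends a fraction (1 − rr) = 0.7200 of the deposit it receives, so Bank 8 receives 86·0.7200^7 and lends 86·0.7200^8 ≈ 6.2110 billion.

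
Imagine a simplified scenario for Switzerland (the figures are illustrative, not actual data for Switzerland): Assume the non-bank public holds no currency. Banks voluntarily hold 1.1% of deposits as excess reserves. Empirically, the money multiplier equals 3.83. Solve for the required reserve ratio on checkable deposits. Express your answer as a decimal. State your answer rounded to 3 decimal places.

Using m = 3.83. Since m = (1 + c)/(c + rr + e), the denominator satisfies c + rr + e = (1 + c)/m = (1 + 0) / 3.83 ≈ 0.261097.
With c = 0 and e = 0.011, the required reserve ratio on checkable deposits is 0.261097 − 0 − 0.011 = 0.250097.

0.250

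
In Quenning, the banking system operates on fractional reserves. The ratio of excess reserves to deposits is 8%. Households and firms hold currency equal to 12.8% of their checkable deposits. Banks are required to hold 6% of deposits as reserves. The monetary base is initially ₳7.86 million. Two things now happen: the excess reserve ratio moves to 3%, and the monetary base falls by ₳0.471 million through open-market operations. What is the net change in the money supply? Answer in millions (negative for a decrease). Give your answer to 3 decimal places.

₳5.151 million

Before: m₁ = (1 + 0.128) / (0.06 + 0.08 + 0.128) ≈ 4.20896, MB₁ = 7.86, so M₁ = 4.20896 × 7.86 ≈ 33.0824 million.
After: m₂ = (1 + 0.128) / (0.06 + 0.03 + 0.128) ≈ 5.17431, MB₂ = 7.86 − 0.471 = 7.389, so M₂ = 5.17431 × 7.389 ≈ 38.233 million.
ΔM = M₂ − M₁ = 38.233 − 33.0824 = 5.1506 million.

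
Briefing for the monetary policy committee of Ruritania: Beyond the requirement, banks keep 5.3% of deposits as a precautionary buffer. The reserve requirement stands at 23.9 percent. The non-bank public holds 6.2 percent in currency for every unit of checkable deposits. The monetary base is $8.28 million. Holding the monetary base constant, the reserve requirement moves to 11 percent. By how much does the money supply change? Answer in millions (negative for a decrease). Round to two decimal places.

$14.24 million

Initially m₁ = (1 + 0.062) / (0.239 + 0.053 + 0.062) = 3, so M₁ = 3 × 8.28 = 24.84 million.
After the change m₂ = (1 + 0.062) / (0.11 + 0.053 + 0.062) = 4.72, so M₂ = 4.72 × 8.28 = 39.0816 million.
ΔM = M₂ − M₁ = 39.0816 − 24.84 = 14.2416 million.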